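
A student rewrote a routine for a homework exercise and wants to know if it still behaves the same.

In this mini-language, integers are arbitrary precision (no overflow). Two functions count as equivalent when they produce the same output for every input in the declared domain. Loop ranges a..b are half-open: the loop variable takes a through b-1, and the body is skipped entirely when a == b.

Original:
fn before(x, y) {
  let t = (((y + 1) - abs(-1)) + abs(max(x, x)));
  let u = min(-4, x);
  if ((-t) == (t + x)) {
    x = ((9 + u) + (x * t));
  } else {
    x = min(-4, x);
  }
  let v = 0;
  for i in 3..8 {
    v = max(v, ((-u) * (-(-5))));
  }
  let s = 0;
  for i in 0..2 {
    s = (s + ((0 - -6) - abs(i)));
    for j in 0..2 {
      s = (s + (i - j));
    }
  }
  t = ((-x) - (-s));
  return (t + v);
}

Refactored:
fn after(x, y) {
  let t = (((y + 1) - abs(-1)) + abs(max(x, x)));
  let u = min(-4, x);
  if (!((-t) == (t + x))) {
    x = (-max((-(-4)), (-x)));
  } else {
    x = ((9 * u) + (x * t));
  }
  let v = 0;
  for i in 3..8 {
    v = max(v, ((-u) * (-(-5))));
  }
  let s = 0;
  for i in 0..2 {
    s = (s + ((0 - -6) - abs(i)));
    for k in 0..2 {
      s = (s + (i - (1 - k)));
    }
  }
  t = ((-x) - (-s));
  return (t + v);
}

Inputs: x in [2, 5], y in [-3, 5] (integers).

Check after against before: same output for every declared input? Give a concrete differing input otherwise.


Not equivalent: x=2, y=-3 separates them (28 vs 69).
before: t = -1; u = -4; ((-t) == (t + x)) -> true; x = 3; v = 0; [i=3]; v = 20; [i=4]; v = 20; [i=5]; v = 20; [i=6]; v = 20; [i=7]; v = 20; s = 0; [i=0]; s = 6; [j=0]; s = 6; [j=1]; s = 5; [i=1]; s = 10; [j=0]; s = 11; [j=1]; s = 11; t = 8; return 28
after: t = -1; u = -4; (!((-t) == (t + x))) -> false; x = -38; v = 0; [i=3]; v = 20; [i=4]; v = 20; [i=5]; v = 20; [i=6]; v = 20; [i=7]; v = 20; s = 0; [i=0]; s = 6; [k=0]; s = 5; [k=1]; s = 5; [i=1]; s = 10; [k=0]; s = 10; [k=1]; s = 11; t = 49; return 69
verdict: not equivalent; witness: x=2, y=-3


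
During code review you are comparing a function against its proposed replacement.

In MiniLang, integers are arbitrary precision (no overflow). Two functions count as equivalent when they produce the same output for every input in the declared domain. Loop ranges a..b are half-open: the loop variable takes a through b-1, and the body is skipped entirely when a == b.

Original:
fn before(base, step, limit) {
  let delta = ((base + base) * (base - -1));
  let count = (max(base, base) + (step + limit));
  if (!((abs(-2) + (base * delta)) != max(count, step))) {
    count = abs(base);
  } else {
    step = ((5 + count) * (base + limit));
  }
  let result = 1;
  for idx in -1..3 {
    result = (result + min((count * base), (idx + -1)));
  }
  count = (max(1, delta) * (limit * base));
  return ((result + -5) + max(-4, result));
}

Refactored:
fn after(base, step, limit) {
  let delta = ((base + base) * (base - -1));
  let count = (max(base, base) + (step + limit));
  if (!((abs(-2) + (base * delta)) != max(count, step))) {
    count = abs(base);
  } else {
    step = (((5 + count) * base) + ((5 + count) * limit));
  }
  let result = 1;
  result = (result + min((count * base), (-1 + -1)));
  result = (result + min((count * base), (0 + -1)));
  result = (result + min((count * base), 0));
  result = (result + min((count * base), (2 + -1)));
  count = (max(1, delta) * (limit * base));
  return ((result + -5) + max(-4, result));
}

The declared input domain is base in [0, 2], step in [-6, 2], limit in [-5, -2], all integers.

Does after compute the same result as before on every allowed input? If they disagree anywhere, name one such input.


Side by side, the visible changes include: min/max/abs usage differs; constant usage differs; local variable names differ; statement counts differ; loop structure differs; arithmetic usage differs.
One worked example (base=1, step=-5, limit=-3) — before: delta becomes 4; next count becomes -7; next (!((abs(-2) + (base * delta)) != max(count, step))) evaluates to false; next step becomes 4; next result becomes 1; next at idx=-1:; next result becomes -6; next at idx=0:; next result becomes -13; next at idx=1:; next result becomes -20; next at idx=2:; next result becomes -27; next count becomes -12; next final value -36; after: delta becomes 4; next count becomes -7; next (!((abs(-2) + (base * delta)) != max(count, step))) evaluates to false; next step becomes 4; next result becomes 1; next result becomes -6; next result becomes -13; next result becomes -20; next result becomes -27; next count becomes -12; next final value -36; agreement on -36.
Sweeping the whole domain (108 inputs) finds no disagreement.
verdict: equivalent


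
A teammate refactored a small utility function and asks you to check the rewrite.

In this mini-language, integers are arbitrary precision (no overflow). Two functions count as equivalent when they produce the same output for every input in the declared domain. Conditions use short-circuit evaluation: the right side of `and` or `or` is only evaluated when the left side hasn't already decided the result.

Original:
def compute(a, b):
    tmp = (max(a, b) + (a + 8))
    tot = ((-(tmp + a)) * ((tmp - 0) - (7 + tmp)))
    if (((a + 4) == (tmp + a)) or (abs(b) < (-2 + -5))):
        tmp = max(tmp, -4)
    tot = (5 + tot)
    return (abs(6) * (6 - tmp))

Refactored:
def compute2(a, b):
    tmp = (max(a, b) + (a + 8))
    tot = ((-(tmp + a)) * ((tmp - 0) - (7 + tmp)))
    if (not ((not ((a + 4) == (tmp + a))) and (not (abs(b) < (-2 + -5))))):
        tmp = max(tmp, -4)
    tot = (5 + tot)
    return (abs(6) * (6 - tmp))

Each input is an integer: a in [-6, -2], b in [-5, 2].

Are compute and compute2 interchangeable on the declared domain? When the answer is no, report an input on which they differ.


Although boolean connective usage differs, 40/40 inputs agree.
verdict: equivalent


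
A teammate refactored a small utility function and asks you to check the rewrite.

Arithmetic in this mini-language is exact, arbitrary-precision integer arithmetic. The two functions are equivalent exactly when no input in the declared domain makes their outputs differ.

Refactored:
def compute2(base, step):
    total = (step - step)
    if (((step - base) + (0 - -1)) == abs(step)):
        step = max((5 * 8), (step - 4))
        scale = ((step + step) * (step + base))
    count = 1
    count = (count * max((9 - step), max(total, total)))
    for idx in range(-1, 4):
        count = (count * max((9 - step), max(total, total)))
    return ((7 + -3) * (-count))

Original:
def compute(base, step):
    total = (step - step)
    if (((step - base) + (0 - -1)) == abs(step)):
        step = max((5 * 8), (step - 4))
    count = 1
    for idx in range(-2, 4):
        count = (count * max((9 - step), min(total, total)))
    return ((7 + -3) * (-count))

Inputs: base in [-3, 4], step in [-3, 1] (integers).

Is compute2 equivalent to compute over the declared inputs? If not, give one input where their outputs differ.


Equivalent. The suspicious edit (`min(total, total)` became `max(total, total)`) never changes the result for any input inside the declared domain.
Sweeping the whole domain (40 inputs) finds no disagreement.
Spot check at base=-3, step=-1 — compute: total=0, then (((step - base) + (0 - -1)) == abs(step)) is false, then count=1, then (idx=-2), then count=10, then (idx=-1), then count=100, then (idx=0), then count=1000, then (idx=1), then count=10000, then (idx=2), then count=100000, then (idx=3), then count=1000000, then returns -4000000. compute2: total=0, then (((step - base) + (0 - -1)) == abs(step)) is false, then count=1, then count=10, then (idx=-1), then count=100, then (idx=0), then count=1000, then (idx=1), then count=10000, then (idx=2), then count=100000, then (idx=3), then count=1000000, then returns -4000000. Both give -4000000.
verdict: equivalent


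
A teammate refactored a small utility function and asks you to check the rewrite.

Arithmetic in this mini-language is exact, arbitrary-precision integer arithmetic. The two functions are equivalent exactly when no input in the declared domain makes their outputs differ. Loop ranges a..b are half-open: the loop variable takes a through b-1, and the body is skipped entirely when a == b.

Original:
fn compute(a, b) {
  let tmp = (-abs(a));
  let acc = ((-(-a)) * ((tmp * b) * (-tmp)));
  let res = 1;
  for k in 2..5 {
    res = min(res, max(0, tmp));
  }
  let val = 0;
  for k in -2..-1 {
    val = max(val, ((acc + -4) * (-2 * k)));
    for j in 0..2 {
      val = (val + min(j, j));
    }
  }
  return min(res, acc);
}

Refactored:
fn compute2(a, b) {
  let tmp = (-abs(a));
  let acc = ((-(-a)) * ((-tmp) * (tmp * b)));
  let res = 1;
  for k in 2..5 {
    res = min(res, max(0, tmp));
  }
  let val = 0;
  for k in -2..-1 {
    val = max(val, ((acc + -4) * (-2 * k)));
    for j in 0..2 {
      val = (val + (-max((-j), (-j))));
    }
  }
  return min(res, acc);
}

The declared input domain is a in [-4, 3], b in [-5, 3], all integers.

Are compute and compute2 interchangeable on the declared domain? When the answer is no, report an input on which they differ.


This is a faithful refactor — min/max/abs usage differs, but the computed results match everywhere.
As a probe, take a=-1, b=-3: compute runs tmp := -1 | acc := -3 | res := 1 | iter k=2: | res := 0 | iter k=3: | res := 0 | iter k=4: | res := 0 | val := 0 | iter k=-2: | val := 0 | iter j=0: | val := 0 | iter j=1: | val := 1 | result -3; compute2 runs tmp := -1 | acc := -3 | res := 1 | iter k=2: | res := 0 | iter k=3: | res := 0 | iter k=4: | res := 0 | val := 0 | iter k=-2: | val := 0 | iter j=0: | val := 0 | iter j=1: | val := 1 | result -3; both end at -3.
An exhaustive pass over the 72 declared inputs shows identical outputs.
verdict: equivalent


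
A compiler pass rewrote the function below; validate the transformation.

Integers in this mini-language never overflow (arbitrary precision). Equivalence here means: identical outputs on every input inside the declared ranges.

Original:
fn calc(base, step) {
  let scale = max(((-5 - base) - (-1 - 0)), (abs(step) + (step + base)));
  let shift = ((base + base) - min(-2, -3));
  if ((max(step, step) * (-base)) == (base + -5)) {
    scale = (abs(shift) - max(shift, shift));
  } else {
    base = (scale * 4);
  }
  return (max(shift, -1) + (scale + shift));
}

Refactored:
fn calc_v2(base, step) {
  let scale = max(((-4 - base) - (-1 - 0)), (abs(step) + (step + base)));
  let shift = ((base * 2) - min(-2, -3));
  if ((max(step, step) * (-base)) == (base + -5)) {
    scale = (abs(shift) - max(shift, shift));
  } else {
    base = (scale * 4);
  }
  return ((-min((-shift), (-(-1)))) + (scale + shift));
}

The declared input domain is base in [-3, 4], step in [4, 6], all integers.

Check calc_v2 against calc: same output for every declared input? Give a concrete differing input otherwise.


Equivalent. Although `-5` became `-4`, no input in the stated domain can expose it.
Across all 24 domain points the two functions coincide.
Spot check at base=0, step=6 — calc: scale := 12 | shift := 3 | ((max(step, step) * (-base)) == (base + -5)): false | base := 48 | result 18. calc_v2: scale := 12 | shift := 3 | ((max(step, step) * (-base)) == (base + -5)): false | base := 48 | result 18. Both give 18.
verdict: equivalent


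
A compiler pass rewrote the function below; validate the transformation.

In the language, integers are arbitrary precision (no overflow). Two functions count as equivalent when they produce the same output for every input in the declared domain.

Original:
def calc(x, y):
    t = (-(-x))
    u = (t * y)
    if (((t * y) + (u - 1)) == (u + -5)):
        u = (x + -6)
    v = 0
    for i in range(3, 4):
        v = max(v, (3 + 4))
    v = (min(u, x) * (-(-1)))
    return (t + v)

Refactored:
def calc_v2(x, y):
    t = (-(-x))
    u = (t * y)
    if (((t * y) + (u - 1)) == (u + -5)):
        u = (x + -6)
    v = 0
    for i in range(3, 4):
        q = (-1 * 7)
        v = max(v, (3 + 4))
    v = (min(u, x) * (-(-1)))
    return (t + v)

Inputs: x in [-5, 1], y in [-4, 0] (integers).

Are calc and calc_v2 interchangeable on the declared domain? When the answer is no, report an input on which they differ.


Comparing the listings, the differences include: constant usage differs, and arithmetic usage differs, and local variable names differ, and statement counts differ.
Spot check at x=1, y=-1 — calc: t=1, then u=-1, then (((t * y) + (u - 1)) == (u + -5)) is false, then v=0, then (i=3), then v=7, then v=-1, then returns 0. calc_v2: t=1, then u=-1, then (((t * y) + (u - 1)) == (u + -5)) is false, then v=0, then (i=3), then q=-7, then v=7, then v=-1, then returns 0. Both give 0.
Every one of the 35 inputs gives matching results.
verdict: equivalent


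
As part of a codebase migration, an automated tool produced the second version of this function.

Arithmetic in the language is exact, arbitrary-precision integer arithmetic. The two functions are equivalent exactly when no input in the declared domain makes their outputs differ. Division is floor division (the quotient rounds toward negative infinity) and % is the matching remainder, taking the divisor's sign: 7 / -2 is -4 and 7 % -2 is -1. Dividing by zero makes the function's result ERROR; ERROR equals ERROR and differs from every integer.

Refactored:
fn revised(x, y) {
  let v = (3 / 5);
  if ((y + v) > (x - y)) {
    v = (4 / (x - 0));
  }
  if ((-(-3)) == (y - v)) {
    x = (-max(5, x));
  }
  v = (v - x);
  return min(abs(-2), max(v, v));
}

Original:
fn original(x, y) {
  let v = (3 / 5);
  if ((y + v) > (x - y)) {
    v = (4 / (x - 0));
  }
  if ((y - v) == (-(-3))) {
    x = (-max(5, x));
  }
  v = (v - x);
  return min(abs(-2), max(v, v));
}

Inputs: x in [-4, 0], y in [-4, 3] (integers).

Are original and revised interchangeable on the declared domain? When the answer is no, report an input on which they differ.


This is a faithful refactor — same computation, different form, but the computed results match everywhere.
As a probe, take x=-2, y=0: original runs v = 0; ((y + v) > (x - y)) -> true; v = -2; ((y - v) == (-(-3))) -> false; v = 0; return 0; revised runs v = 0; ((y + v) > (x - y)) -> true; v = -2; ((-(-3)) == (y - v)) -> false; v = 0; return 0; both end at 0.
Every one of the 40 inputs gives matching results.
verdict: equivalent


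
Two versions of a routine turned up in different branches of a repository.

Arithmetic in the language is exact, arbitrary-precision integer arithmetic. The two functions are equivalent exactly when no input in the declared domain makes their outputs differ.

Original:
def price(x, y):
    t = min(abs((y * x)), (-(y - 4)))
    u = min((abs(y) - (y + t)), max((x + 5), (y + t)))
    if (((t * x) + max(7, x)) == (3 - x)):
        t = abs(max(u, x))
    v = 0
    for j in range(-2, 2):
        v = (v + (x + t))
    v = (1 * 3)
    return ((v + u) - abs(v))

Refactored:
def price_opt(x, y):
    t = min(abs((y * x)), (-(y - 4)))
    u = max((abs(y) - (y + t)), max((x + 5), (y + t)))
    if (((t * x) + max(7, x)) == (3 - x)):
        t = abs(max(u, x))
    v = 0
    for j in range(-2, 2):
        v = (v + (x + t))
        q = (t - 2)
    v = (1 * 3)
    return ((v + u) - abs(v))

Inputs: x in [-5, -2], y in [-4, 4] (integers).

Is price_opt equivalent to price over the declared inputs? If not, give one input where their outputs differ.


Not equivalent: x=-5, y=-4 separates them (0 vs 4).
price: t becomes 8; next u becomes 0; next (((t * x) + max(7, x)) == (3 - x)) evaluates to false; next v becomes 0; next at j=-2:; next v becomes 3; next at j=-1:; next v becomes 6; next at j=0:; next v becomes 9; next at j=1:; next v becomes 12; next v becomes 3; next final value 0
price_opt: t becomes 8; next u becomes 4; next (((t * x) + max(7, x)) == (3 - x)) evaluates to false; next v becomes 0; next at j=-2:; next v becomes 3; next q becomes 6; next at j=-1:; next v becomes 6; next q becomes 6; next at j=0:; next v becomes 9; next q becomes 6; next at j=1:; next v becomes 12; next q becomes 6; next v becomes 3; next final value 4
verdict: not equivalent; witness: x=-5, y=-4


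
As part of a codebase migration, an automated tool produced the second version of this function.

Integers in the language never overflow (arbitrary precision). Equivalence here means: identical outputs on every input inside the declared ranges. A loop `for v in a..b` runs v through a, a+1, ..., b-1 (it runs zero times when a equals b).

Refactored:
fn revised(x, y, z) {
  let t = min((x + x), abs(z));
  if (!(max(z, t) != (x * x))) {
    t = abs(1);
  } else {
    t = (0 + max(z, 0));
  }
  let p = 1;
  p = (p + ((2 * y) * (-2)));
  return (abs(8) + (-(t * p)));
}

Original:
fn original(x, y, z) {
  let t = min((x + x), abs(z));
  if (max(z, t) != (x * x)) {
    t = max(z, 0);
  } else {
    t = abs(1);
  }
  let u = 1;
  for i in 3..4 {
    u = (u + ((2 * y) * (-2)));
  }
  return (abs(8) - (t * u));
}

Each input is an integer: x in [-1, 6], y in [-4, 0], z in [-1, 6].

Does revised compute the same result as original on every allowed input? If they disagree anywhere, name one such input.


Side by side, the visible changes include: statement counts differ, arithmetic usage differs, boolean connective usage differs, constant usage differs, local variable names differ, loop structure differs.
One worked example (x=5, y=0, z=6) — original: t = 6; (max(z, t) != (x * x)) -> true; t = 6; u = 1; [i=3]; u = 1; return 2; revised: t = 6; (!(max(z, t) != (x * x))) -> false; t = 6; p = 1; p = 1; return 2; agreement on 2.
An exhaustive pass over the 320 declared inputs shows identical outputs.
verdict: equivalent


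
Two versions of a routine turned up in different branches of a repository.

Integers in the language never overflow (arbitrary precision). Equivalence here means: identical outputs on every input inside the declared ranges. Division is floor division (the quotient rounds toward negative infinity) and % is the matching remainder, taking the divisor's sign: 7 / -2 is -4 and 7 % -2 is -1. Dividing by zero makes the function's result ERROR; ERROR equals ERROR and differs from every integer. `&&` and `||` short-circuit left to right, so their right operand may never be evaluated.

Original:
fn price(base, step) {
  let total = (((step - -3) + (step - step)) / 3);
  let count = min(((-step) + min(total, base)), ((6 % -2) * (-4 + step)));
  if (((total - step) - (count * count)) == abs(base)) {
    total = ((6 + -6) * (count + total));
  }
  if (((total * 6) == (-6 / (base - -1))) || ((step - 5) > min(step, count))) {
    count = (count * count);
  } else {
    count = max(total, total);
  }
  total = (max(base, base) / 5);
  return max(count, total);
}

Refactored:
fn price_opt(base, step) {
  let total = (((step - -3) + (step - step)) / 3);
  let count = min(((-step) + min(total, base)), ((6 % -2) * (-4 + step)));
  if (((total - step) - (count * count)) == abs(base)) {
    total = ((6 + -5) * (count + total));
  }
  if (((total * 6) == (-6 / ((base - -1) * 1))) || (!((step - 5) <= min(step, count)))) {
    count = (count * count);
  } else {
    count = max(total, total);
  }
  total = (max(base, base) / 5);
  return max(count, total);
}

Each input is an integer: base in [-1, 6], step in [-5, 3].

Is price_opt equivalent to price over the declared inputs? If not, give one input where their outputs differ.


Evaluate both at base=1, step=0.
price: total becomes 1; next count becomes 0; next (((total - step) - (count * count)) == abs(base)) evaluates to true; next total becomes 0; next (((total * 6) == (-6 / (base - -1))) || ((step - 5) > min(step, count))) evaluates to false; next count becomes 0; next total becomes 0; next final value 0
price_opt: total becomes 1; next count becomes 0; next (((total - step) - (count * count)) == abs(base)) evaluates to true; next total becomes 1; next (((total * 6) == (-6 / ((base - -1) * 1))) || (!((step - 5) <= min(step, count)))) evaluates to false; next count becomes 1; next total becomes 0; next final value 1
0 against 1: the behavior changed.
verdict: not equivalent; witness: base=1, step=0


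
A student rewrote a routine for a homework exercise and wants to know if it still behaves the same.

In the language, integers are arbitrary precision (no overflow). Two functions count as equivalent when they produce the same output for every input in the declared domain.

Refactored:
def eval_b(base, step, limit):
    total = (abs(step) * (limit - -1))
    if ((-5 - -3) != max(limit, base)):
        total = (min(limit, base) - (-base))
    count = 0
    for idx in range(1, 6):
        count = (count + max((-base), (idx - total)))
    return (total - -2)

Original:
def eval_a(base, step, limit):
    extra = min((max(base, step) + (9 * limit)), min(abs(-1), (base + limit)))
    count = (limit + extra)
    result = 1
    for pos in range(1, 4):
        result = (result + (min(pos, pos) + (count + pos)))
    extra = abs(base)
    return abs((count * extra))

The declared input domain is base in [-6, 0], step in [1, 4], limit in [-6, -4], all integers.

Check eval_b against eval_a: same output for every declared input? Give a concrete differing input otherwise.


Take base=-6, step=1, limit=-6.
eval_a: extra becomes -53; next count becomes -59; next result becomes 1; next at pos=1:; next result becomes -56; next at pos=2:; next result becomes -111; next at pos=3:; next result becomes -164; next extra becomes 6; next final value 354
eval_b: total becomes -5; next ((-5 - -3) != max(limit, base)) evaluates to true; next total becomes -12; next count becomes 0; next at idx=1:; next count becomes 13; next at idx=2:; next count becomes 27; next at idx=3:; next count becomes 42; next at idx=4:; next count becomes 58; next at idx=5:; next count becomes 75; next final value -10
354 != -10, so the rewrite changes behavior.
verdict: not equivalent; witness: base=-6, step=1, limit=-6


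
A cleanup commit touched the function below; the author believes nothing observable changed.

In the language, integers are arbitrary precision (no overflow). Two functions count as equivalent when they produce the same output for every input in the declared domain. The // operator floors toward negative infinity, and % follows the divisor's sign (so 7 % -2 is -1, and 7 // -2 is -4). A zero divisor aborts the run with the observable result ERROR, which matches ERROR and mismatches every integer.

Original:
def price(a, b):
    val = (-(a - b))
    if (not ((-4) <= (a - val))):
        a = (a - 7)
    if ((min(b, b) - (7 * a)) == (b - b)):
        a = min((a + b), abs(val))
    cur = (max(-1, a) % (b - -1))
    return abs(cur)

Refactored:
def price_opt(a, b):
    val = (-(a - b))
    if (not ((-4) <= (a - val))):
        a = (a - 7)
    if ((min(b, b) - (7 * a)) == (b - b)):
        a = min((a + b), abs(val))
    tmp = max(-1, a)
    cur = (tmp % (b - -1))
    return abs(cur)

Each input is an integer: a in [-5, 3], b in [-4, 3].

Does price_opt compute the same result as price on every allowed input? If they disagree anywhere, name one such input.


Reading the diff, among the changes: local variable names differ; statement counts differ.
As a probe, take a=1, b=-2: price runs val=-3, then (not ((-4) <= (a - val))) is false, then ((min(b, b) - (7 * a)) == (b - b)) is false, then cur=0, then returns 0; price_opt runs val=-3, then (not ((-4) <= (a - val))) is false, then ((min(b, b) - (7 * a)) == (b - b)) is false, then tmp=1, then cur=0, then returns 0; both end at 0.
An exhaustive pass over the 72 declared inputs shows identical outputs.
verdict: equivalent


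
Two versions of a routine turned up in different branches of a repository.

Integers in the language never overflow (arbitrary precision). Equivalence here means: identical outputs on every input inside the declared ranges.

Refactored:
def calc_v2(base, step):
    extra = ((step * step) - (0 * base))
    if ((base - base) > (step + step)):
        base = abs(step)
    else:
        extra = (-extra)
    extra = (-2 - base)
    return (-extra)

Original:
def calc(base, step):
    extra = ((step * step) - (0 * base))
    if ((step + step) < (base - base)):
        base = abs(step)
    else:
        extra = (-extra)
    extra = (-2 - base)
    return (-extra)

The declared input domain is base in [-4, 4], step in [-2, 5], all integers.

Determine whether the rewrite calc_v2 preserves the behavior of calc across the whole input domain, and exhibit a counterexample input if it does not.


Although comparison usage differs, 72/72 inputs agree.
verdict: equivalent


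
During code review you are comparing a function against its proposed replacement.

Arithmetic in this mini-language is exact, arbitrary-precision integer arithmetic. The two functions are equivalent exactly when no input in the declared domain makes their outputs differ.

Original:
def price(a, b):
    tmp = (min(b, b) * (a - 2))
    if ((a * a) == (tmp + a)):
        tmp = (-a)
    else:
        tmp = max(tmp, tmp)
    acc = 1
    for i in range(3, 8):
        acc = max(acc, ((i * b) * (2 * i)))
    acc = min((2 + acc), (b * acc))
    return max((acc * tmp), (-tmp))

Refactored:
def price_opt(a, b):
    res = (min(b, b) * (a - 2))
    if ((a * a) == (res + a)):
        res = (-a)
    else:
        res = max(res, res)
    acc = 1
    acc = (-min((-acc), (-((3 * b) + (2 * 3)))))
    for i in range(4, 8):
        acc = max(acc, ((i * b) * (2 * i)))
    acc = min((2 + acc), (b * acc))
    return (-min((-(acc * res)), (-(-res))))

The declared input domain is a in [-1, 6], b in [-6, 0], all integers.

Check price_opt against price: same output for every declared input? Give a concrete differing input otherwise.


Run the pair on a=3, b=-1.
price: tmp = -1; ((a * a) == (tmp + a)) -> false; tmp = -1; acc = 1; [i=3]; acc = 1; [i=4]; acc = 1; [i=5]; acc = 1; [i=6]; acc = 1; [i=7]; acc = 1; acc = -1; return 1
price_opt: res = -1; ((a * a) == (res + a)) -> false; res = -1; acc = 1; acc = 3; [i=4]; acc = 3; [i=5]; acc = 3; [i=6]; acc = 3; [i=7]; acc = 3; acc = -3; return 3
1 != 3, so the rewrite changes behavior.
verdict: not equivalent; witness: a=3, b=-1


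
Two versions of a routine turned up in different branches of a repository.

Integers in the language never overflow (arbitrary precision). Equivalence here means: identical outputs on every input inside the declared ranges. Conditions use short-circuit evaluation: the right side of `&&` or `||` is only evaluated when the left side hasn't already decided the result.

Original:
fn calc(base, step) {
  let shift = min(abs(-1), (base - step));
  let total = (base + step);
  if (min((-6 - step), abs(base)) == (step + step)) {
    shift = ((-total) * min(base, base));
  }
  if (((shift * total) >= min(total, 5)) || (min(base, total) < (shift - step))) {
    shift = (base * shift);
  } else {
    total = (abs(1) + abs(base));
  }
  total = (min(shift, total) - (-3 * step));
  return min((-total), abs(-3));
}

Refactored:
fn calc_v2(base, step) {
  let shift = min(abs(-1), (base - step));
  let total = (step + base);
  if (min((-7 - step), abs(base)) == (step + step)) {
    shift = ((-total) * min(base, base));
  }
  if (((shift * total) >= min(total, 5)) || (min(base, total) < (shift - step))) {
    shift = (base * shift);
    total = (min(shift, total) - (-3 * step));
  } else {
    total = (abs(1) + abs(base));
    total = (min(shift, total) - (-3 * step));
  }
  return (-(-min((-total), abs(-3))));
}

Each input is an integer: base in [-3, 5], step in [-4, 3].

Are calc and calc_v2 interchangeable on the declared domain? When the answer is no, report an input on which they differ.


Equivalent. Although `-6` became `-7`, no input in the stated domain can expose it.
Checked all 72 inputs in the declared domain: the outputs agree on every one.
One worked example (base=2, step=1) — calc: shift := 1 | total := 3 | (min((-6 - step), abs(base)) == (step + step)): false | (((shift * total) >= min(total, 5)) || (min(base, total) < (shift - step))): true | shift := 2 | total := 5 | result -5; calc_v2: shift := 1 | total := 3 | (min((-7 - step), abs(base)) == (step + step)): false | (((shift * total) >= min(total, 5)) || (min(base, total) < (shift - step))): true | shift := 2 | total := 5 | result -5; agreement on -5.
verdict: equivalent


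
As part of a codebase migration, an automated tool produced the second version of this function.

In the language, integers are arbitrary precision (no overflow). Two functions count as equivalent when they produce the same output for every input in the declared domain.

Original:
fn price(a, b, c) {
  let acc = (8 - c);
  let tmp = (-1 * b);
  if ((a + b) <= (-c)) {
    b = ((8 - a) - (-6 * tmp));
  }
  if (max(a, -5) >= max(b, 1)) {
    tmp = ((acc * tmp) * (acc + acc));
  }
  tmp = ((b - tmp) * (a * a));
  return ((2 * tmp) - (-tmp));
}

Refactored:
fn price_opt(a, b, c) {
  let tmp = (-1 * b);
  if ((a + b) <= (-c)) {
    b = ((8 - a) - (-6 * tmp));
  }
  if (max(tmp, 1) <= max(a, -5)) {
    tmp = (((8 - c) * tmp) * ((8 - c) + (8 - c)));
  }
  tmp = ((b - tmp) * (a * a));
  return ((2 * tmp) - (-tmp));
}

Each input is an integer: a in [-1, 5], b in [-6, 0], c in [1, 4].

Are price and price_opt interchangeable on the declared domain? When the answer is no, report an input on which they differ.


Try a=1, b=-4, c=4.
price: acc := 4 | tmp := 4 | ((a + b) <= (-c)): false | (max(a, -5) >= max(b, 1)): true | tmp := 128 | tmp := -132 | result -396
price_opt: tmp := 4 | ((a + b) <= (-c)): false | (max(tmp, 1) <= max(a, -5)): false | tmp := -8 | result -24
-396 against -24: the behavior changed.
verdict: not equivalent; witness: a=1, b=-4, c=4


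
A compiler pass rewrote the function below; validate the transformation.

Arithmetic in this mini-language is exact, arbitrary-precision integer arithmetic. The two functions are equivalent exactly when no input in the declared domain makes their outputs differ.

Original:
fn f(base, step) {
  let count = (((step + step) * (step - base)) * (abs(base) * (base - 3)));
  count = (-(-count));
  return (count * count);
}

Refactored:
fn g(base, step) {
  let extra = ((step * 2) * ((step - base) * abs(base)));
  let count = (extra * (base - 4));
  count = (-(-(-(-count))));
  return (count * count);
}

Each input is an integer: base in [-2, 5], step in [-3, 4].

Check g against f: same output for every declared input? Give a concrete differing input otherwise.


Evaluate both at base=-2, step=-3.
f: count becomes -60; next count becomes -60; next final value 3600
g: extra becomes 12; next count becomes -72; next count becomes -72; next final value 5184
3600 != 5184, so the rewrite changes behavior.
verdict: not equivalent; witness: base=-2, step=-3


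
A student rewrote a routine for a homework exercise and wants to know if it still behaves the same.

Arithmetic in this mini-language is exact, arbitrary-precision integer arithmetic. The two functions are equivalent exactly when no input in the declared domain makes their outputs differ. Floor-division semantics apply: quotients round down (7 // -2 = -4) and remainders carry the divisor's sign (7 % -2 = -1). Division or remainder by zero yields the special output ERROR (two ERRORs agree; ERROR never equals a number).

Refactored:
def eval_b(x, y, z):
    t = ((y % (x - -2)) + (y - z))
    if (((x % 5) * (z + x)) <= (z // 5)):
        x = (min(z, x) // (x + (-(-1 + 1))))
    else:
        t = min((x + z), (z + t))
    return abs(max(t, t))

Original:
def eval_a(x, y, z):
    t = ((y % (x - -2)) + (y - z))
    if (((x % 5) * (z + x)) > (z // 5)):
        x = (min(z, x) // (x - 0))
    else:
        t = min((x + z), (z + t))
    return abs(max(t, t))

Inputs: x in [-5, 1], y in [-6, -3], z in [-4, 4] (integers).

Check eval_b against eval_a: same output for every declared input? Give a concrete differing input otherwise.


Not equivalent: x=-5, y=-6, z=-4 separates them (2 vs 9).
eval_a: t := -2 | (((x % 5) * (z + x)) > (z // 5)): true | x := 1 | result 2
eval_b: t := -2 | (((x % 5) * (z + x)) <= (z // 5)): false | t := -9 | result 9
verdict: not equivalent; witness: x=-5, y=-6, z=-4


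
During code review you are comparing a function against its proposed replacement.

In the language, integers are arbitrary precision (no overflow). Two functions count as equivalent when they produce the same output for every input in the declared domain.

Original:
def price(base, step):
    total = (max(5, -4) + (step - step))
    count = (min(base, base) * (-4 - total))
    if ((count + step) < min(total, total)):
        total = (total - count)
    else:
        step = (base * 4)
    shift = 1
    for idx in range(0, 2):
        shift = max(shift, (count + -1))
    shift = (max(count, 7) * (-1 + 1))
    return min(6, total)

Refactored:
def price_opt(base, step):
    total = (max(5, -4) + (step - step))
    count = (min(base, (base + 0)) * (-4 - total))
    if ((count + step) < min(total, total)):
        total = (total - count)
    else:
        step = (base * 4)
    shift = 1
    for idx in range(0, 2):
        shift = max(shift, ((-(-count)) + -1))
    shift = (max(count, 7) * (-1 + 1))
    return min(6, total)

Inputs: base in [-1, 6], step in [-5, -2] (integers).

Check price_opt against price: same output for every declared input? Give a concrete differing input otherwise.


Side by side, the visible changes include: arithmetic usage differs, and constant usage differs.
One worked example (base=5, step=-5) — price: total becomes 5; next count becomes -45; next ((count + step) < min(total, total)) evaluates to true; next total becomes 50; next shift becomes 1; next at idx=0:; next shift becomes 1; next at idx=1:; next shift becomes 1; next shift becomes 0; next final value 6; price_opt: total becomes 5; next count becomes -45; next ((count + step) < min(total, total)) evaluates to true; next total becomes 50; next shift becomes 1; next at idx=0:; next shift becomes 1; next at idx=1:; next shift becomes 1; next shift becomes 0; next final value 6; agreement on 6.
Every one of the 32 inputs gives matching results.
verdict: equivalent


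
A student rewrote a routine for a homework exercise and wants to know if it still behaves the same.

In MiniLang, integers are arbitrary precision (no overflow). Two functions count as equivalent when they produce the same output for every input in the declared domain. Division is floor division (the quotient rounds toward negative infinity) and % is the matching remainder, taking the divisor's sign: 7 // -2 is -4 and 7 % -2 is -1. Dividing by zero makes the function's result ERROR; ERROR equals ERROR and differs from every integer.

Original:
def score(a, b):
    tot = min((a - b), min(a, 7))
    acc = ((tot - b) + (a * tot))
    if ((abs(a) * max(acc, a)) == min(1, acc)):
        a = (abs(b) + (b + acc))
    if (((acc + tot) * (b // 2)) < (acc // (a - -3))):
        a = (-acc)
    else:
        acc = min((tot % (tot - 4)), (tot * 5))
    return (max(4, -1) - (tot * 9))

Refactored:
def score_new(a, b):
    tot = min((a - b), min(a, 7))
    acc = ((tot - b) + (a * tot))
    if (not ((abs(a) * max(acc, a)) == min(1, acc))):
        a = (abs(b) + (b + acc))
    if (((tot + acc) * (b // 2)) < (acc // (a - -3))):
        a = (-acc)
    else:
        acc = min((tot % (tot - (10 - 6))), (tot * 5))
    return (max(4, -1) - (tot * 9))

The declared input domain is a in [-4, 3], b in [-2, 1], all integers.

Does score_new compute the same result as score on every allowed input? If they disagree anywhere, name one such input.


a=-3, b=-2 yields ERROR from score but 31 from score_new.
verdict: not equivalent; witness: a=-3, b=-2


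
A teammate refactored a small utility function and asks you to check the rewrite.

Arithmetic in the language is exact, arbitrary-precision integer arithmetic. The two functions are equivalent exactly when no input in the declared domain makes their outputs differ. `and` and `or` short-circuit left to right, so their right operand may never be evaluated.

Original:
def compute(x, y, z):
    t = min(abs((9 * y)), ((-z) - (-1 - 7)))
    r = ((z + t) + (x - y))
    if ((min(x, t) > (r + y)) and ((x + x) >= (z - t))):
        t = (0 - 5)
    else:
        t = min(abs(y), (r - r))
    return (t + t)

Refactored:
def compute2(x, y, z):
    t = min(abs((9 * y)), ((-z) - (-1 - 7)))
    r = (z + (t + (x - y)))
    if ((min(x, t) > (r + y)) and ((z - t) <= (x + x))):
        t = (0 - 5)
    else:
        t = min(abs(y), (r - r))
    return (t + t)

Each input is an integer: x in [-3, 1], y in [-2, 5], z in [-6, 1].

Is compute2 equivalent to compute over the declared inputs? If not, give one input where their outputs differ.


The two are interchangeable: comparison usage differs, and every declared input agrees.
As a probe, take x=1, y=2, z=-1: compute runs t = 9; r = 7; ((min(x, t) > (r + y)) and ((x + x) >= (z - t))) -> false; t = 0; return 0; compute2 runs t = 9; r = 7; ((min(x, t) > (r + y)) and ((z - t) <= (x + x))) -> false; t = 0; return 0; both end at 0.
Checked all 320 inputs in the declared domain: the outputs agree on every one.
verdict: equivalent


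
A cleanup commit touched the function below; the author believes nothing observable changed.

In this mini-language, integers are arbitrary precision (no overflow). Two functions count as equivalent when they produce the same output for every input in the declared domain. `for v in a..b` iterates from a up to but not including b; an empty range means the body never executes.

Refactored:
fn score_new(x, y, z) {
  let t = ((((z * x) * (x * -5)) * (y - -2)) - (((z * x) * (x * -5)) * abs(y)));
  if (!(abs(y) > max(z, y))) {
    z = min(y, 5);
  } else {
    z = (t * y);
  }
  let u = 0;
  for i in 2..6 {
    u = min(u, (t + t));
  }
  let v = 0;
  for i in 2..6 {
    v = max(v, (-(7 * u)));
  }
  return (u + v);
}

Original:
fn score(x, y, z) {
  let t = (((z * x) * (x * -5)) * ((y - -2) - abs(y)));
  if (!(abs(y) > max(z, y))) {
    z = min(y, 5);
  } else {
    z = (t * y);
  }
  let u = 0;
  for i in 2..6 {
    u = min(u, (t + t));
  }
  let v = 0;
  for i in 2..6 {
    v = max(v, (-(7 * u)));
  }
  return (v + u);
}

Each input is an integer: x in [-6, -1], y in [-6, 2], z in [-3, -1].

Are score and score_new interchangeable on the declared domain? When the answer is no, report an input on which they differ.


Side by side, the visible changes include: constant usage differs, arithmetic usage differs.
As a probe, take x=-4, y=1, z=-2: score runs t becomes 320; next (!(abs(y) > max(z, y))) evaluates to true; next z becomes 1; next u becomes 0; next at i=2:; next u becomes 0; next at i=3:; next u becomes 0; next at i=4:; next u becomes 0; next at i=5:; next u becomes 0; next v becomes 0; next at i=2:; next v becomes 0; next at i=3:; next v becomes 0; next at i=4:; next v becomes 0; next at i=5:; next v becomes 0; next final value 0; score_new runs t becomes 320; next (!(abs(y) > max(z, y))) evaluates to true; next z becomes 1; next u becomes 0; next at i=2:; next u becomes 0; next at i=3:; next u becomes 0; next at i=4:; next u becomes 0; next at i=5:; next u becomes 0; next v becomes 0; next at i=2:; next v becomes 0; next at i=3:; next v becomes 0; next at i=4:; next v becomes 0; next at i=5:; next v becomes 0; next final value 0; both end at 0.
An exhaustive pass over the 162 declared inputs shows identical outputs.
verdict: equivalent


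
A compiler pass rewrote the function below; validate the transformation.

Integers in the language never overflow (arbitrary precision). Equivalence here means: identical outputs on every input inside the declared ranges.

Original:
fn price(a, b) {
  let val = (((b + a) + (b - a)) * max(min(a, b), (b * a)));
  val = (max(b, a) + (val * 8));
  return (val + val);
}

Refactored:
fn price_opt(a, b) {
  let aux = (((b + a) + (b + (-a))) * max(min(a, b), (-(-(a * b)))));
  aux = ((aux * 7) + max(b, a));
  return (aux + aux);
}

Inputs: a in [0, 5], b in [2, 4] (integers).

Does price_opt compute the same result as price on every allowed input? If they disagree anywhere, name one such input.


Input a=1, b=2: 132 from price versus 116 from price_opt.
verdict: not equivalent; witness: a=1, b=2


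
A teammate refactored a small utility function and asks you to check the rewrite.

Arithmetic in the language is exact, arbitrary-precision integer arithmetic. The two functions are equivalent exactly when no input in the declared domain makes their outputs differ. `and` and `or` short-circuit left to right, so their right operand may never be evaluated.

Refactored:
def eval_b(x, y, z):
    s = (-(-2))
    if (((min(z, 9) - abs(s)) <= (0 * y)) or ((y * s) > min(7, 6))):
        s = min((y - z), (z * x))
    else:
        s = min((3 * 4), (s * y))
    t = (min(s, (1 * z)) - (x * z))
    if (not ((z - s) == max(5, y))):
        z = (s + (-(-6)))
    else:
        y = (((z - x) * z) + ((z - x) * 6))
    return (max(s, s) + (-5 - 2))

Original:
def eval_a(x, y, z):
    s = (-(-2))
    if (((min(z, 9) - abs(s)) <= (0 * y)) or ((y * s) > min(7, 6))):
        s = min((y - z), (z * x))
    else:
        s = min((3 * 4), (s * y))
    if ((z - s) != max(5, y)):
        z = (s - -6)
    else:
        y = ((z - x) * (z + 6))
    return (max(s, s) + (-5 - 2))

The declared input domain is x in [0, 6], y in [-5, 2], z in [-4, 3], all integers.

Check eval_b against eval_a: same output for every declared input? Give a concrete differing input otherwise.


Equivalent — the differences include constant usage differs; also min/max/abs usage differs; also local variable names differ; also statement counts differ; also comparison usage differs; also boolean connective usage differs; also arithmetic usage differs, yet no declared input distinguishes the two.
Spot check at x=2, y=-4, z=0 — eval_a: s=2, then (((min(z, 9) - abs(s)) <= (0 * y)) or ((y * s) > min(7, 6))) is true, then s=-4, then ((z - s) != max(5, y)) is true, then z=2, then returns -11. eval_b: s=2, then (((min(z, 9) - abs(s)) <= (0 * y)) or ((y * s) > min(7, 6))) is true, then s=-4, then t=-4, then (not ((z - s) == max(5, y))) is true, then z=2, then returns -11. Both give -11.
Across all 448 domain points the two functions coincide.
verdict: equivalent
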